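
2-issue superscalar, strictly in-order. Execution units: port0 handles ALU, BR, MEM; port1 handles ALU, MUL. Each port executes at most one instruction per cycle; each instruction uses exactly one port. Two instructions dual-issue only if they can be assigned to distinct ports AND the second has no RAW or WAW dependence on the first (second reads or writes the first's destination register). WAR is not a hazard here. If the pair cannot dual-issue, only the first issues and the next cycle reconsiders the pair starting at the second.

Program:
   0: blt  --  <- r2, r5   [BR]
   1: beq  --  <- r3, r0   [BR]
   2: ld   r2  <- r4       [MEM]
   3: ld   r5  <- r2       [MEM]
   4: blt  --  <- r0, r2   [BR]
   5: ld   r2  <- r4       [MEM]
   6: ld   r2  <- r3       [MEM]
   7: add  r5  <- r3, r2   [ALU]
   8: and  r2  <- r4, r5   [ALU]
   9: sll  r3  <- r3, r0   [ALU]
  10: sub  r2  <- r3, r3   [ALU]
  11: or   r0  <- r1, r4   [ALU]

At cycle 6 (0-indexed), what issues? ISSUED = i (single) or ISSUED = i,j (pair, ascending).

t=0 i0:blt.BR ; no-port BR/BR
t=1 i1:beq.BR ; no-port BR/MEM
t=2 i2:ld.MEM ; no-port MEM/MEM
t=3 i3:ld.MEM ; no-port MEM/BR
t=4 i4:blt.BR ; no-port BR/MEM
t=5 i5:ld.MEM ; no-port MEM/MEM
t=6 i6:ld.MEM ; RAW r2
t=7 i7:add.ALU ; RAW r5
t=8 i8+i9:and.ALU sll.ALU ; 2-wide
t=9 i10+i11:sub.ALU or.ALU ; 2-wide

ISSUED = 6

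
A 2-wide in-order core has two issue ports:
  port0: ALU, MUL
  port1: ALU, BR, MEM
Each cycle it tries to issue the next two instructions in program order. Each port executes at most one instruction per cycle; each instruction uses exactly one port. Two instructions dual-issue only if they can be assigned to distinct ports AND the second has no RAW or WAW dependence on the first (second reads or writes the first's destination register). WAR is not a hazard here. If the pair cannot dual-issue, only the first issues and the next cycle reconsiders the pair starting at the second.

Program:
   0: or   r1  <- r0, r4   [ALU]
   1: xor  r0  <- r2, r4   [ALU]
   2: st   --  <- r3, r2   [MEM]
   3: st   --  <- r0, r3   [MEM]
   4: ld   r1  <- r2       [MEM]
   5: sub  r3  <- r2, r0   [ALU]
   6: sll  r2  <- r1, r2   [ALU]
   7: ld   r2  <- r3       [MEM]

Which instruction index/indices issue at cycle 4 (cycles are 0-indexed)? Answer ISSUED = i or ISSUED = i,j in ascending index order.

ISSUED = 6

0. or.ALU;xor.ALU @i0+i1  | 2-wide
1. st.MEM @i2  | no-port MEM/MEM
2. st.MEM @i3  | no-port MEM/MEM
3. ld.MEM;sub.ALU @i4+i5  | 2-wide
4. sll.ALU @i6  | WAW r2
5. ld.MEM @i7  | tail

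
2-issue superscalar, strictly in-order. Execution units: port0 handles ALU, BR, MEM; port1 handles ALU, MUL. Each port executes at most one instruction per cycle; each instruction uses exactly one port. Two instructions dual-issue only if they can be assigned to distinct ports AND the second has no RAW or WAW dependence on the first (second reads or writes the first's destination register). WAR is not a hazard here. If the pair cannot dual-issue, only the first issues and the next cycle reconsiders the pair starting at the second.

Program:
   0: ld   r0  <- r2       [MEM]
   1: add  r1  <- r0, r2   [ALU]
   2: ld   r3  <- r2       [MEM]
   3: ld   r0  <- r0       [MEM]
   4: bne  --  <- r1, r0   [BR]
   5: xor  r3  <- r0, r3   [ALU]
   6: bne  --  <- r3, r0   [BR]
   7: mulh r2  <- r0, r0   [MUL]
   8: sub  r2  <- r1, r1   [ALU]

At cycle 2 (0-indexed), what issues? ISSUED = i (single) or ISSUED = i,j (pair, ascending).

ISSUED = 3

  cy0 -> i0 (ld) RAW r0
  cy1 -> i1,i2 (add+ld) 2-wide
  cy2 -> i3 (ld) no-port MEM/BR
  cy3 -> i4,i5 (bne+xor) 2-wide
  cy4 -> i6,i7 (bne+mulh) 2-wide
  cy5 -> i8 (sub) tail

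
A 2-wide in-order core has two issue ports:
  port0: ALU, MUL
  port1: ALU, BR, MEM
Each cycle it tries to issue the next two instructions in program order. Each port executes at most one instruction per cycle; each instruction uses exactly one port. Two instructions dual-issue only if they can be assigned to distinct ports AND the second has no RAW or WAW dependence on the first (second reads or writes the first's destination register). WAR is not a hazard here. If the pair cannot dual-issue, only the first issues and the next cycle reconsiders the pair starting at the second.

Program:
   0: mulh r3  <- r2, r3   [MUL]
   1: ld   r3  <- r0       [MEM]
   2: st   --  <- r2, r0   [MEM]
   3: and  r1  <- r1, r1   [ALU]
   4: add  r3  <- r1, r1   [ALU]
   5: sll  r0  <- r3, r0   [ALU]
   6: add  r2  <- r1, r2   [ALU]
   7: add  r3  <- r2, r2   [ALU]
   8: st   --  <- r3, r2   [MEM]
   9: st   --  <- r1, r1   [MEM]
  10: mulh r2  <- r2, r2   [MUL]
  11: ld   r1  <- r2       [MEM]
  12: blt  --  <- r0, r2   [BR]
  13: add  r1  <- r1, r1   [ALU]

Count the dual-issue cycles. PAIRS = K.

[0] i0  mulh  -- WAW r3
[1] i1  ld  -- no-port MEM/MEM
[2] i2,i3  st+and  -- pair
[3] i4  add  -- RAW r3
[4] i5,i6  sll+add  -- pair
[5] i7  add  -- RAW r3
[6] i8  st  -- no-port MEM/MEM
[7] i9,i10  st+mulh  -- pair
[8] i11  ld  -- no-port MEM/BR
[9] i12,i13  blt+add  -- pair

PAIRS = 4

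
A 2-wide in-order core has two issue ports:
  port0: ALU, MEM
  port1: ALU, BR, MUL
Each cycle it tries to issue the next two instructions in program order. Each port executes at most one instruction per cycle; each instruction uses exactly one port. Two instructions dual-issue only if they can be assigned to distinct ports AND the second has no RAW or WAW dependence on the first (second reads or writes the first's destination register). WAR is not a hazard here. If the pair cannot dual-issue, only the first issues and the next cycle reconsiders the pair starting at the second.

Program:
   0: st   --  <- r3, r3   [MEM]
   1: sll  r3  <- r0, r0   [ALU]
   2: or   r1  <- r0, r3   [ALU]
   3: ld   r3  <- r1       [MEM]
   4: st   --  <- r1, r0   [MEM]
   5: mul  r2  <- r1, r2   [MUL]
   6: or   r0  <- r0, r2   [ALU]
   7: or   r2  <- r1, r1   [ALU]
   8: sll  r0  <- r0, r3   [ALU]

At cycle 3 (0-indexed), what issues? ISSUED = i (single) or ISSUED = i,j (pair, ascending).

ISSUED = 4,5

0. st.MEM sll.ALU @i0&i1  | 2-wide
1. or.ALU @i2  | RAW r1
2. ld.MEM @i3  | no-port MEM/MEM
3. st.MEM mul.MUL @i4&i5  | 2-wide
4. or.ALU or.ALU @i6&i7  | 2-wide
5. sll.ALU @i8  | tail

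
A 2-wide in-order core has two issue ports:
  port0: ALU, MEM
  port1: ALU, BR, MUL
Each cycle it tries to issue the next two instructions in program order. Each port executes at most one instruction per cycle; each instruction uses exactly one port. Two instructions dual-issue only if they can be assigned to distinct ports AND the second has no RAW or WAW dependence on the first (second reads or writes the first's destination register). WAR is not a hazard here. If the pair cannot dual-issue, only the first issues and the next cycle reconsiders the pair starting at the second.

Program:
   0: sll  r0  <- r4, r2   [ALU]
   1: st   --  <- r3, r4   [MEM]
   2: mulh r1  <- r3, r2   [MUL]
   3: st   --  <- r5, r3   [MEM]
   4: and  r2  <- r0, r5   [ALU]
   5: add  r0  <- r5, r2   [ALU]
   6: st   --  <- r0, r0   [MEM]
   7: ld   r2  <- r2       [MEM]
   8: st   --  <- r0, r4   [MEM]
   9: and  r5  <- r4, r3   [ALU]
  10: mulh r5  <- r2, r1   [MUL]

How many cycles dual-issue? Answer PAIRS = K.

PAIRS = 3

#0 head=0: sll.ALU st.MEM i0&i1 2-wide
#1 head=2: mulh.MUL st.MEM i2&i3 2-wide
#2 head=4: and.ALU i4 RAW r2
#3 head=5: add.ALU i5 RAW r0
#4 head=6: st.MEM i6 no-port MEM/MEM
#5 head=7: ld.MEM i7 no-port MEM/MEM
#6 head=8: st.MEM and.ALU i8&i9 2-wide
#7 head=10: mulh.MUL i10 tail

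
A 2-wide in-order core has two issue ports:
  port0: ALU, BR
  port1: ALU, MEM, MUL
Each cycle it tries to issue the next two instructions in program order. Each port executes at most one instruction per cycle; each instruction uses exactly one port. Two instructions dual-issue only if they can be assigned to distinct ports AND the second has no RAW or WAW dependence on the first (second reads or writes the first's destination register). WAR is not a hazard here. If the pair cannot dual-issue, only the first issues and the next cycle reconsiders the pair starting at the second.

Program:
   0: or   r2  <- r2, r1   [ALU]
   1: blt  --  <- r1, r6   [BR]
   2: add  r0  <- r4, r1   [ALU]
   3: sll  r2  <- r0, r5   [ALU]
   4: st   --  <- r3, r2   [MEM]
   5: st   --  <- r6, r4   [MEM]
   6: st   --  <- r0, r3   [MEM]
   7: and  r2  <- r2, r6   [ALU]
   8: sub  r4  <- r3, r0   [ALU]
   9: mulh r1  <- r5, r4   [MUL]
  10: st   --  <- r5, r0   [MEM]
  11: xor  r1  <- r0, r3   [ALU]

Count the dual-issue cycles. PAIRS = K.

PAIRS = 3

0. or/blt @i0/i1  | 2-wide
1. add @i2  | RAW r0
2. sll @i3  | RAW r2
3. st @i4  | no-port MEM/MEM
4. st @i5  | no-port MEM/MEM
5. st/and @i6/i7  | 2-wide
6. sub @i8  | RAW r4
7. mulh @i9  | no-port MUL/MEM
8. st/xor @i10/i11  | 2-wide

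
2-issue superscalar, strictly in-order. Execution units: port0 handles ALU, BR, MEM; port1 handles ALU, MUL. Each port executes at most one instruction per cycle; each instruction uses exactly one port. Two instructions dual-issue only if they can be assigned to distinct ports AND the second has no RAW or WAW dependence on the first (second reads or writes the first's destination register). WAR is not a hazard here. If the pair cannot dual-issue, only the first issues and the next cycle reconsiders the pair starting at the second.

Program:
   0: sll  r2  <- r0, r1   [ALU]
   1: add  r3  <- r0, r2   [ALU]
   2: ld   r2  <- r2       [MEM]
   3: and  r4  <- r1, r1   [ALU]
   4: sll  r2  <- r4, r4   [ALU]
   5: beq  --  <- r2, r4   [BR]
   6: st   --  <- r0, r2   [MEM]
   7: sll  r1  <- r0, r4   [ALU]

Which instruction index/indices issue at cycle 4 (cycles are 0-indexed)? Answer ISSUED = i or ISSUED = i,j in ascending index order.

ISSUED = 5

[0] i0  sll  -- RAW r2
[1] i1/i2  add/ld  -- 2-wide
[2] i3  and  -- RAW r4
[3] i4  sll  -- RAW r2
[4] i5  beq  -- no-port BR/MEM
[5] i6/i7  st/sll  -- 2-wide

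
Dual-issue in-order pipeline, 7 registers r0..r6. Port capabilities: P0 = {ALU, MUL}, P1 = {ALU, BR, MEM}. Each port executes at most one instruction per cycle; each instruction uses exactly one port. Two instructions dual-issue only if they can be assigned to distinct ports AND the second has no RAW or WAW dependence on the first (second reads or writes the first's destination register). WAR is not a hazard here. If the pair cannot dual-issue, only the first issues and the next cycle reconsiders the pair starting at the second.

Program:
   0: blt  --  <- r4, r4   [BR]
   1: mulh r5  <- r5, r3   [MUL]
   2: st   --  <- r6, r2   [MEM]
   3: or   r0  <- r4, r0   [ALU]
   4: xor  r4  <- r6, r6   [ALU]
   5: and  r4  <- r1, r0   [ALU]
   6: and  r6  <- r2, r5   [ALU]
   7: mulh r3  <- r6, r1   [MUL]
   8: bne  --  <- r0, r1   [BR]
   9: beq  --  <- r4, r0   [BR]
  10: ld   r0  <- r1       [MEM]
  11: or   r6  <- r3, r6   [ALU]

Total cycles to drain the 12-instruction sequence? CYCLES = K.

t=0 i0/i1:blt/mulh ; dual
t=1 i2/i3:st/or ; dual
t=2 i4:xor ; WAW r4
t=3 i5/i6:and/and ; dual
t=4 i7/i8:mulh/bne ; dual
t=5 i9:beq ; no-port BR/MEM
t=6 i10/i11:ld/or ; dual

CYCLES = 7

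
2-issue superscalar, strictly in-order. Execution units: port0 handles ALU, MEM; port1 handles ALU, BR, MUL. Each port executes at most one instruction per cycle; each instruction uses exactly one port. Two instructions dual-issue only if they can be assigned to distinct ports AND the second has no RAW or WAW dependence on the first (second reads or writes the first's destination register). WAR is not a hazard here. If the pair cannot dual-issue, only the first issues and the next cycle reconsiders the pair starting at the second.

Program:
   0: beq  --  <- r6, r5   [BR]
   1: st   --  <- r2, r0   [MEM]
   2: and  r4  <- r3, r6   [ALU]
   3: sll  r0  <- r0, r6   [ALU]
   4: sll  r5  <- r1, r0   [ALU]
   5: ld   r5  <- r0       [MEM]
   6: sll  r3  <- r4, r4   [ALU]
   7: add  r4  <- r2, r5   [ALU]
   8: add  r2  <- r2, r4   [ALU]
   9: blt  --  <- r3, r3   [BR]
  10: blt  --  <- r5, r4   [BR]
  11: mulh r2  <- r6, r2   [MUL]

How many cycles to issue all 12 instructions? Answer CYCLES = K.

0. beq.BR st.MEM @i0,i1  | dual
1. and.ALU sll.ALU @i2,i3  | dual
2. sll.ALU @i4  | WAW r5
3. ld.MEM sll.ALU @i5,i6  | dual
4. add.ALU @i7  | RAW r4
5. add.ALU blt.BR @i8,i9  | dual
6. blt.BR @i10  | no-port BR/MUL
7. mulh.MUL @i11  | tail

CYCLES = 8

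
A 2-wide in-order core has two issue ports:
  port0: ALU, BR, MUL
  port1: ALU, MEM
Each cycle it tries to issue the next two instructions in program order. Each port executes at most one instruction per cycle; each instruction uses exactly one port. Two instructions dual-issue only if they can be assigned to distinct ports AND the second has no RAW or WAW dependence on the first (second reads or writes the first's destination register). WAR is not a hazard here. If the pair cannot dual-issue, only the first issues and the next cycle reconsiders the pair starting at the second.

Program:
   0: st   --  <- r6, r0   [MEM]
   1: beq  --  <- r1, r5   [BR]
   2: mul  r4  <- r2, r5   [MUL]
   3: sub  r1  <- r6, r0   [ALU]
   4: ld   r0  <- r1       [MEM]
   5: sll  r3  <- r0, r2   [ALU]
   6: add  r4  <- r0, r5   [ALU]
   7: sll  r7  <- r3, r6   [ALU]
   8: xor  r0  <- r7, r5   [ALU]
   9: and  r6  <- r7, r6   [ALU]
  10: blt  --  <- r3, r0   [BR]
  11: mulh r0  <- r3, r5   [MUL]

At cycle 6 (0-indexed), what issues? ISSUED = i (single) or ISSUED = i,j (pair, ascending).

ISSUED = 10

  cy0 -> i0/i1 (st.MEM beq.BR) 2-wide
  cy1 -> i2/i3 (mul.MUL sub.ALU) 2-wide
  cy2 -> i4 (ld.MEM) RAW r0
  cy3 -> i5/i6 (sll.ALU add.ALU) 2-wide
  cy4 -> i7 (sll.ALU) RAW r7
  cy5 -> i8/i9 (xor.ALU and.ALU) 2-wide
  cy6 -> i10 (blt.BR) no-port BR/MUL
  cy7 -> i11 (mulh.MUL) tail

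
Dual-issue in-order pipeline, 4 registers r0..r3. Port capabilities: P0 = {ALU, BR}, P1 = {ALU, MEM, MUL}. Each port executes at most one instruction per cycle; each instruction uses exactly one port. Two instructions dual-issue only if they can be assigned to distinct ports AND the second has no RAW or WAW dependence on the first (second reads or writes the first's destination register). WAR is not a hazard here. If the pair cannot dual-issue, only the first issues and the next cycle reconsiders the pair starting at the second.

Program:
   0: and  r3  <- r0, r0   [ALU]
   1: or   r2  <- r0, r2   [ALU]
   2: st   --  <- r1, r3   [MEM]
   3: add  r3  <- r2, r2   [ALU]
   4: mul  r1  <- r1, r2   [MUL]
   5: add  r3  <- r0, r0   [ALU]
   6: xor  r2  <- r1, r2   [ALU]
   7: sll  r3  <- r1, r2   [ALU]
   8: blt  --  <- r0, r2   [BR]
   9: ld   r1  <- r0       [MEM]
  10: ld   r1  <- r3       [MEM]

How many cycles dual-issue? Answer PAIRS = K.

PAIRS = 4

t=0 i0+i1:and+or ; pair
t=1 i2+i3:st+add ; pair
t=2 i4+i5:mul+add ; pair
t=3 i6:xor ; RAW r2
t=4 i7+i8:sll+blt ; pair
t=5 i9:ld ; no-port MEM/MEM
t=6 i10:ld ; tail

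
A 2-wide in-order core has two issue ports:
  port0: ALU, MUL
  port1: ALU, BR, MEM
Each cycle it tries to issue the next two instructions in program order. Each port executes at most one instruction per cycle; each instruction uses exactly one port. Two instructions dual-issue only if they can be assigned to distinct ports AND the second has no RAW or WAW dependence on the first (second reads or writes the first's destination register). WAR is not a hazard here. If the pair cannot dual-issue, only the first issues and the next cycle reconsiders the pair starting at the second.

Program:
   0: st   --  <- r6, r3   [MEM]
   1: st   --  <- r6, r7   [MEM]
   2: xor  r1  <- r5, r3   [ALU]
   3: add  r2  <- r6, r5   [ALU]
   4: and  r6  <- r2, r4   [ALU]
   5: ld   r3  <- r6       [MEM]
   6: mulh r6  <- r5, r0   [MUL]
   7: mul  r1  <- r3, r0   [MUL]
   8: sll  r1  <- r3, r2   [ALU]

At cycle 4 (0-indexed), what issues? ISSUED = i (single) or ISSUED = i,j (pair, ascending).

ISSUED = 5,6

0. st.MEM @i0  | no-port MEM/MEM
1. st.MEM;xor.ALU @i1,i2  | pair
2. add.ALU @i3  | RAW r2
3. and.ALU @i4  | RAW r6
4. ld.MEM;mulh.MUL @i5,i6  | pair
5. mul.MUL @i7  | WAW r1
6. sll.ALU @i8  | tail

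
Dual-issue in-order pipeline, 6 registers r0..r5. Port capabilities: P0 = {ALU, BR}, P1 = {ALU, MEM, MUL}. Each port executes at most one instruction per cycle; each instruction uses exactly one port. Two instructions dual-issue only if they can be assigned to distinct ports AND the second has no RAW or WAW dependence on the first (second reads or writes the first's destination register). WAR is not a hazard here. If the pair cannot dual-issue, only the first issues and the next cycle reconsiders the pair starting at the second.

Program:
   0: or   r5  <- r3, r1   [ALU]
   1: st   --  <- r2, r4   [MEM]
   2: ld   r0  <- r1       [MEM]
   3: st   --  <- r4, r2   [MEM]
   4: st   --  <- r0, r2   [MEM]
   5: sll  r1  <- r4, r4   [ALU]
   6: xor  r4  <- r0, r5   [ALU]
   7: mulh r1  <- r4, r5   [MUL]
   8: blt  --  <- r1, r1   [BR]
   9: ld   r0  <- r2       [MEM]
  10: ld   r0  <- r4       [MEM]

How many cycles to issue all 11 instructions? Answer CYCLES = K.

[0] i0,i1  or.ALU;st.MEM  -- dual
[1] i2  ld.MEM  -- no-port MEM/MEM
[2] i3  st.MEM  -- no-port MEM/MEM
[3] i4,i5  st.MEM;sll.ALU  -- dual
[4] i6  xor.ALU  -- RAW r4
[5] i7  mulh.MUL  -- RAW r1
[6] i8,i9  blt.BR;ld.MEM  -- dual
[7] i10  ld.MEM  -- tail

CYCLES = 8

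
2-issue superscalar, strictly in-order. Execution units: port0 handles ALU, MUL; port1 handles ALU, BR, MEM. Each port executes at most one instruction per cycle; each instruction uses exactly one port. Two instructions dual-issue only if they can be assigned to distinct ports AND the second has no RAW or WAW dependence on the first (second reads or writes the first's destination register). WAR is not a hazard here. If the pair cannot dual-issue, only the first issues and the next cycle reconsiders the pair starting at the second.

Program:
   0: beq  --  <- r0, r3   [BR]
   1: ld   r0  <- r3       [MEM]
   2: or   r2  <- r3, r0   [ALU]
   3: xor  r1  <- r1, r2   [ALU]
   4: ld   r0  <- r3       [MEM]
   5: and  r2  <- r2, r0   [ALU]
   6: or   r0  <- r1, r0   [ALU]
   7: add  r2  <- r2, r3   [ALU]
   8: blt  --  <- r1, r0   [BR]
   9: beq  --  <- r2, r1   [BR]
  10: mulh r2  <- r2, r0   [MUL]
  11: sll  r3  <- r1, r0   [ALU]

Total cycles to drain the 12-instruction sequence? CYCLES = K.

[0] i0  beq  -- no-port BR/MEM
[1] i1  ld  -- RAW r0
[2] i2  or  -- RAW r2
[3] i3&i4  xor ld  -- dual
[4] i5&i6  and or  -- dual
[5] i7&i8  add blt  -- dual
[6] i9&i10  beq mulh  -- dual
[7] i11  sll  -- tail

CYCLES = 8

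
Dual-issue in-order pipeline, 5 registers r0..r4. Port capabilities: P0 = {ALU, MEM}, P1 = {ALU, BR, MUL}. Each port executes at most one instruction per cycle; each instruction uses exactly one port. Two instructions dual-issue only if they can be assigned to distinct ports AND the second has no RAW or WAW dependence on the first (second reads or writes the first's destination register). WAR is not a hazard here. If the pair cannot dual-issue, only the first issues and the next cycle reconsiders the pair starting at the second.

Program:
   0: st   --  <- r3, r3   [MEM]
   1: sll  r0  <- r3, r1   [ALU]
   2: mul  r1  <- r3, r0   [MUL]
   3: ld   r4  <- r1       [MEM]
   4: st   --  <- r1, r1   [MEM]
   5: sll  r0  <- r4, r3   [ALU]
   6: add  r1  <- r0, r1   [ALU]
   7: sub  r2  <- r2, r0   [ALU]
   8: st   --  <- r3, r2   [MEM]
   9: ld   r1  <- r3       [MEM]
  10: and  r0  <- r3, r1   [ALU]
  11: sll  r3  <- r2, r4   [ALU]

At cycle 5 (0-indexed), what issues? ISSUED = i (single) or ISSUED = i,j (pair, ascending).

ISSUED = 8

  cy0 -> i0/i1 (st/sll) pair
  cy1 -> i2 (mul) RAW r1
  cy2 -> i3 (ld) no-port MEM/MEM
  cy3 -> i4/i5 (st/sll) pair
  cy4 -> i6/i7 (add/sub) pair
  cy5 -> i8 (st) no-port MEM/MEM
  cy6 -> i9 (ld) RAW r1
  cy7 -> i10/i11 (and/sll) pair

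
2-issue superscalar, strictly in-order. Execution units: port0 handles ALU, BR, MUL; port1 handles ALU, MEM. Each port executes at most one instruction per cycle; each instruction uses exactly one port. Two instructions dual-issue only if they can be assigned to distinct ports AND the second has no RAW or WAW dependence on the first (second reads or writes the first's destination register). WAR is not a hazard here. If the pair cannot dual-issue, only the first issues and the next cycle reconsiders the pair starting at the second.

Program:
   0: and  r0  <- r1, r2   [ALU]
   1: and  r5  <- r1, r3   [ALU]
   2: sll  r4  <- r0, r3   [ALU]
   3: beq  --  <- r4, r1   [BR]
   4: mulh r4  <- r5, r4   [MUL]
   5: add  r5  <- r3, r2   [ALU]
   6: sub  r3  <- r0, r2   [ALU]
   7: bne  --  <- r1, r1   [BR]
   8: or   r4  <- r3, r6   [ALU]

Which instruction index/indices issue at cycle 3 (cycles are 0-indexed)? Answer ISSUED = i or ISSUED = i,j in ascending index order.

c0: i0/i1 and/and  dual
c1: i2 sll  RAW r4
c2: i3 beq  no-port BR/MUL
c3: i4/i5 mulh/add  dual
c4: i6/i7 sub/bne  dual
c5: i8 or  tail

ISSUED = 4,5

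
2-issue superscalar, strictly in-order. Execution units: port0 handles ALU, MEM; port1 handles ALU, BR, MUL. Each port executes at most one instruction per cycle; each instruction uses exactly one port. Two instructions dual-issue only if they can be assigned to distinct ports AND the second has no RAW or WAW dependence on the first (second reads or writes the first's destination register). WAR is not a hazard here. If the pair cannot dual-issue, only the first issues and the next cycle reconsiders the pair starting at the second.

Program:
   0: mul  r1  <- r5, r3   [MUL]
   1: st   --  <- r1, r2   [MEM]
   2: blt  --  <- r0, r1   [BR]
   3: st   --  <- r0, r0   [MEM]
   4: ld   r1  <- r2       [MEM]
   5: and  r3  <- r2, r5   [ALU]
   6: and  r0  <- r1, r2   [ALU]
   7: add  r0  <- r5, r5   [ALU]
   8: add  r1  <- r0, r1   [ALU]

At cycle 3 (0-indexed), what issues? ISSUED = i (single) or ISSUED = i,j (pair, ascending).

#0 head=0: mul.MUL i0 RAW r1
#1 head=1: st.MEM+blt.BR i1,i2 pair
#2 head=3: st.MEM i3 no-port MEM/MEM
#3 head=4: ld.MEM+and.ALU i4,i5 pair
#4 head=6: and.ALU i6 WAW r0
#5 head=7: add.ALU i7 RAW r0
#6 head=8: add.ALU i8 tail

ISSUED = 4,5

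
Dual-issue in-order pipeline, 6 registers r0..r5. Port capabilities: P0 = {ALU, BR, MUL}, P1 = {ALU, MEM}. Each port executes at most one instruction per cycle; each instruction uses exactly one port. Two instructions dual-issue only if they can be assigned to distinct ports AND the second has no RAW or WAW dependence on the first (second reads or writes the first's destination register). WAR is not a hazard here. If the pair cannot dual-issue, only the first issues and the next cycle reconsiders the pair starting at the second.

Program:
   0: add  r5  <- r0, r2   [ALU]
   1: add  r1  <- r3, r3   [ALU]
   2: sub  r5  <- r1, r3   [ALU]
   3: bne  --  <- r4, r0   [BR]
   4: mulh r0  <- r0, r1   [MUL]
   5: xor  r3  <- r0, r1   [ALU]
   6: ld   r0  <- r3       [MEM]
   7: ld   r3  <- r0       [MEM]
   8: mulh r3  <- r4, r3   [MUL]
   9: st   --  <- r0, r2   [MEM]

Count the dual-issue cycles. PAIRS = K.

PAIRS = 3

0. add.ALU add.ALU @i0&i1  | 2-wide
1. sub.ALU bne.BR @i2&i3  | 2-wide
2. mulh.MUL @i4  | RAW r0
3. xor.ALU @i5  | RAW r3
4. ld.MEM @i6  | no-port MEM/MEM
5. ld.MEM @i7  | RAW+WAW r3
6. mulh.MUL st.MEM @i8&i9  | 2-wide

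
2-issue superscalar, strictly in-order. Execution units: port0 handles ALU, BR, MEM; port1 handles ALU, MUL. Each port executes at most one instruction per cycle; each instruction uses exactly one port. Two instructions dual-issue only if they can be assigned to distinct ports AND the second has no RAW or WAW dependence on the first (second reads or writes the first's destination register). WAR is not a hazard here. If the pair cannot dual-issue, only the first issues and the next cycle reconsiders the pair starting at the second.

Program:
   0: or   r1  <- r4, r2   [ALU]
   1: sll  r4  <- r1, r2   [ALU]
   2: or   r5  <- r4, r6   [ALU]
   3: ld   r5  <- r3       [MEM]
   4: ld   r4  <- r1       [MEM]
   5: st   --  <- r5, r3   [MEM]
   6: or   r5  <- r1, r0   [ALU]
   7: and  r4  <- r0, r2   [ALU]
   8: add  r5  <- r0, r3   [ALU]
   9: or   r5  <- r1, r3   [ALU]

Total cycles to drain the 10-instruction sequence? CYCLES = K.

#0 head=0: or.ALU i0 RAW r1
#1 head=1: sll.ALU i1 RAW r4
#2 head=2: or.ALU i2 WAW r5
#3 head=3: ld.MEM i3 no-port MEM/MEM
#4 head=4: ld.MEM i4 no-port MEM/MEM
#5 head=5: st.MEM/or.ALU i5&i6 pair
#6 head=7: and.ALU/add.ALU i7&i8 pair
#7 head=9: or.ALU i9 tail

CYCLES = 8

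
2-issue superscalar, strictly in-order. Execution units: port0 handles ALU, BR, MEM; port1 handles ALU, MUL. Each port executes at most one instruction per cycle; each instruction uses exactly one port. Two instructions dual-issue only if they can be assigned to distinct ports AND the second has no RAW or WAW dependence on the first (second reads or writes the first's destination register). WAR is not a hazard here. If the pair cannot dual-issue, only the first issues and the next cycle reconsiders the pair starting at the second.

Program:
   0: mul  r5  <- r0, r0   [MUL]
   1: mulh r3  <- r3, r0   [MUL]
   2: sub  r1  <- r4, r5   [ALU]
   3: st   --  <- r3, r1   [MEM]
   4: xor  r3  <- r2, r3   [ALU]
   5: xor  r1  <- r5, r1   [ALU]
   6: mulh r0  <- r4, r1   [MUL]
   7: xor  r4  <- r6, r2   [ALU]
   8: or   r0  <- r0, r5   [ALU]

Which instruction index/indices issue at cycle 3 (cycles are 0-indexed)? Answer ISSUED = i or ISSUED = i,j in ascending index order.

t=0 i0:mul ; no-port MUL/MUL
t=1 i1/i2:mulh;sub ; dual
t=2 i3/i4:st;xor ; dual
t=3 i5:xor ; RAW r1
t=4 i6/i7:mulh;xor ; dual
t=5 i8:or ; tail

ISSUED = 5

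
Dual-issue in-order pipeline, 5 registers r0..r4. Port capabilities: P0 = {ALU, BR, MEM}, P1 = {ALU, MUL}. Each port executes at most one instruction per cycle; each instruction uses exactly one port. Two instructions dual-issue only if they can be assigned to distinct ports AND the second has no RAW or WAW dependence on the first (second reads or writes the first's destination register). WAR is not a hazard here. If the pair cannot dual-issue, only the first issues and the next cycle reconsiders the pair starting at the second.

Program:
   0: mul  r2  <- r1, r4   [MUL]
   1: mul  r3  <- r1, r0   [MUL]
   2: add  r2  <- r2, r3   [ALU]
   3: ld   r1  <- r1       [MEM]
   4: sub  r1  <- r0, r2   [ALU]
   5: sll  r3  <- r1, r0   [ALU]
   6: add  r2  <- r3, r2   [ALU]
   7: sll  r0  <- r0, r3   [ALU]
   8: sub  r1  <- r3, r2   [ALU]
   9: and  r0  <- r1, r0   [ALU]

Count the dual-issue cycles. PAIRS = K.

PAIRS = 2

0. mul @i0  | no-port MUL/MUL
1. mul @i1  | RAW r3
2. add ld @i2,i3  | dual
3. sub @i4  | RAW r1
4. sll @i5  | RAW r3
5. add sll @i6,i7  | dual
6. sub @i8  | RAW r1
7. and @i9  | tail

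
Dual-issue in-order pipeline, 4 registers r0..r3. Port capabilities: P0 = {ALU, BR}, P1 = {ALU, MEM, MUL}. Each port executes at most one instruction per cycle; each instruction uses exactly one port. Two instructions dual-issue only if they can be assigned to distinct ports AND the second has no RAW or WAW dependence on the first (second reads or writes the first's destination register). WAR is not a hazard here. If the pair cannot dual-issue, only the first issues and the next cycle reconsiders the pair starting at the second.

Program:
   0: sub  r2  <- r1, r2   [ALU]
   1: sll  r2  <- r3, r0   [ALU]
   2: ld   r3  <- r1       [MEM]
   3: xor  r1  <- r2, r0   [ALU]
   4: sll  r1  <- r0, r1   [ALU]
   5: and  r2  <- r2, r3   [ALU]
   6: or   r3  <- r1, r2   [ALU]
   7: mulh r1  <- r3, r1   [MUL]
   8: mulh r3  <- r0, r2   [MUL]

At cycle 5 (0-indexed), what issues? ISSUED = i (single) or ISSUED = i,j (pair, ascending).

ISSUED = 7

[0] i0  sub  -- WAW r2
[1] i1&i2  sll+ld  -- pair
[2] i3  xor  -- RAW+WAW r1
[3] i4&i5  sll+and  -- pair
[4] i6  or  -- RAW r3
[5] i7  mulh  -- no-port MUL/MUL
[6] i8  mulh  -- tail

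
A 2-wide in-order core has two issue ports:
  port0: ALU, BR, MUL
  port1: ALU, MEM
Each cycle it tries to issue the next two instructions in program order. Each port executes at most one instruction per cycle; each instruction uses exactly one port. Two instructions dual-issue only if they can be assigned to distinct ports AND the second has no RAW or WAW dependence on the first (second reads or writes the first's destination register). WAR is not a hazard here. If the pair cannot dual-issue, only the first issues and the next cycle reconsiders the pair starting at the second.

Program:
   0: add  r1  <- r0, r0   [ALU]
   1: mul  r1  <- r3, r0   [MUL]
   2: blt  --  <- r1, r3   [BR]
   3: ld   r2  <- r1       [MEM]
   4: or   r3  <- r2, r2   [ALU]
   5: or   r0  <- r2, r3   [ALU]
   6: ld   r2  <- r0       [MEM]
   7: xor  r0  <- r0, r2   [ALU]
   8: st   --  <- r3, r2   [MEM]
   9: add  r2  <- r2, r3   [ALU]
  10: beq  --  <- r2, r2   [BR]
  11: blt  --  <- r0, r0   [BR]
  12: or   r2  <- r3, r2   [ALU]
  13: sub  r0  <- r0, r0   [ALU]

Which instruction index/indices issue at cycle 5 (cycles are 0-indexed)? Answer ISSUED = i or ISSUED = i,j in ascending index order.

ISSUED = 6

t=0 i0:add.ALU ; WAW r1
t=1 i1:mul.MUL ; no-port MUL/BR
t=2 i2/i3:blt.BR/ld.MEM ; pair
t=3 i4:or.ALU ; RAW r3
t=4 i5:or.ALU ; RAW r0
t=5 i6:ld.MEM ; RAW r2
t=6 i7/i8:xor.ALU/st.MEM ; pair
t=7 i9:add.ALU ; RAW r2
t=8 i10:beq.BR ; no-port BR/BR
t=9 i11/i12:blt.BR/or.ALU ; pair
t=10 i13:sub.ALU ; tail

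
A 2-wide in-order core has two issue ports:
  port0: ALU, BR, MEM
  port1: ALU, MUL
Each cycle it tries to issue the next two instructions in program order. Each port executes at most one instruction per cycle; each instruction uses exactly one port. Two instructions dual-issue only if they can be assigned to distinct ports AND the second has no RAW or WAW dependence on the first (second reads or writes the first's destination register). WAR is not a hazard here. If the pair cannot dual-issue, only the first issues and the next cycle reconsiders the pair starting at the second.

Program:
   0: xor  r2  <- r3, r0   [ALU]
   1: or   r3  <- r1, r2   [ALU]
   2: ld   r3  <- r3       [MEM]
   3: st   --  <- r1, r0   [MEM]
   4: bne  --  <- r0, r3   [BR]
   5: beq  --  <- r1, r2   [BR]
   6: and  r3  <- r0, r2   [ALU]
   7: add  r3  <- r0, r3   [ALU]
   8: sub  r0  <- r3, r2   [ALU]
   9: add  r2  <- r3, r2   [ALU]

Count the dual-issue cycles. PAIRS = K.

c0: i0 xor.ALU  RAW r2
c1: i1 or.ALU  RAW+WAW r3
c2: i2 ld.MEM  no-port MEM/MEM
c3: i3 st.MEM  no-port MEM/BR
c4: i4 bne.BR  no-port BR/BR
c5: i5,i6 beq.BR/and.ALU  2-wide
c6: i7 add.ALU  RAW r3
c7: i8,i9 sub.ALU/add.ALU  2-wide

PAIRS = 2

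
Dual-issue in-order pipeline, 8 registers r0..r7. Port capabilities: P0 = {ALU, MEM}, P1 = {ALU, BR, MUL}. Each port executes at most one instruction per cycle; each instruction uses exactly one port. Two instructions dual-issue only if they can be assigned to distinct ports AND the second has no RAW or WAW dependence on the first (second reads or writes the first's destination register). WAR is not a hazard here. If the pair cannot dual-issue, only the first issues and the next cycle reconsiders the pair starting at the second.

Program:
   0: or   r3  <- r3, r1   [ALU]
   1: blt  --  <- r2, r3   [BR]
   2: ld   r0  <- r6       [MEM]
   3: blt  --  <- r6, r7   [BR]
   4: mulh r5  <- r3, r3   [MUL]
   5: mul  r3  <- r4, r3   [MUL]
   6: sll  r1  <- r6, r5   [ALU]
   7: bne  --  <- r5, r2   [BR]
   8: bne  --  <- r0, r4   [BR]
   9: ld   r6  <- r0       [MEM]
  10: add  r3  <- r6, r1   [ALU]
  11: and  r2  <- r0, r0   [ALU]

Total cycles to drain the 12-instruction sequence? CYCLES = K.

CYCLES = 8

c0: i0 or  RAW r3
c1: i1/i2 blt+ld  dual
c2: i3 blt  no-port BR/MUL
c3: i4 mulh  no-port MUL/MUL
c4: i5/i6 mul+sll  dual
c5: i7 bne  no-port BR/BR
c6: i8/i9 bne+ld  dual
c7: i10/i11 add+and  dual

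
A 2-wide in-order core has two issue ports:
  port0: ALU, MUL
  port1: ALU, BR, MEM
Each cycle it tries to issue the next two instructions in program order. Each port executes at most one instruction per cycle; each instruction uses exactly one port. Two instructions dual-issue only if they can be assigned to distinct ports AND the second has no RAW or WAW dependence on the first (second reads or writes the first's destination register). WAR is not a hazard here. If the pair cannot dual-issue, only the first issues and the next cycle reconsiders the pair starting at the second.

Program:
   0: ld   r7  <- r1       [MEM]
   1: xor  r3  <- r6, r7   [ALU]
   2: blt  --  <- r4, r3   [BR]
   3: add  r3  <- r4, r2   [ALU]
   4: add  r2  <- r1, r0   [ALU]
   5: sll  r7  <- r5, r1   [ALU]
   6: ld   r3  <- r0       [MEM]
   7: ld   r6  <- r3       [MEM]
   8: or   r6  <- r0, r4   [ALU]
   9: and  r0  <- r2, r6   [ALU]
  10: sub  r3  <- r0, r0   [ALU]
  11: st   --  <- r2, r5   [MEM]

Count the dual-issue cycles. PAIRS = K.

[0] i0  ld.MEM  -- RAW r7
[1] i1  xor.ALU  -- RAW r3
[2] i2/i3  blt.BR;add.ALU  -- dual
[3] i4/i5  add.ALU;sll.ALU  -- dual
[4] i6  ld.MEM  -- no-port MEM/MEM
[5] i7  ld.MEM  -- WAW r6
[6] i8  or.ALU  -- RAW r6
[7] i9  and.ALU  -- RAW r0
[8] i10/i11  sub.ALU;st.MEM  -- dual

PAIRS = 3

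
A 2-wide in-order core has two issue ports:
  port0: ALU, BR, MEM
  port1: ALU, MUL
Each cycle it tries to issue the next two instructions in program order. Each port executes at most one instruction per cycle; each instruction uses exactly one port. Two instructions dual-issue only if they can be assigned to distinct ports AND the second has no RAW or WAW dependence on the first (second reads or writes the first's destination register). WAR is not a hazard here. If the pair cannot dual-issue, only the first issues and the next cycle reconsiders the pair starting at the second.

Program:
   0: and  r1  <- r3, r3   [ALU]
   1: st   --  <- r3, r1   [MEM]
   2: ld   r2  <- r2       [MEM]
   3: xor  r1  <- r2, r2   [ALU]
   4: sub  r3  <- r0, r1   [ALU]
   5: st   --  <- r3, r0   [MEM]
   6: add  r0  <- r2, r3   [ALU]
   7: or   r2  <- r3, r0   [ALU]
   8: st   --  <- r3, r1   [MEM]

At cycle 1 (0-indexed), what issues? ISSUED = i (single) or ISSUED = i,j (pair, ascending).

c0: i0 and.ALU  RAW r1
c1: i1 st.MEM  no-port MEM/MEM
c2: i2 ld.MEM  RAW r2
c3: i3 xor.ALU  RAW r1
c4: i4 sub.ALU  RAW r3
c5: i5,i6 st.MEM add.ALU  2-wide
c6: i7,i8 or.ALU st.MEM  2-wide

ISSUED = 1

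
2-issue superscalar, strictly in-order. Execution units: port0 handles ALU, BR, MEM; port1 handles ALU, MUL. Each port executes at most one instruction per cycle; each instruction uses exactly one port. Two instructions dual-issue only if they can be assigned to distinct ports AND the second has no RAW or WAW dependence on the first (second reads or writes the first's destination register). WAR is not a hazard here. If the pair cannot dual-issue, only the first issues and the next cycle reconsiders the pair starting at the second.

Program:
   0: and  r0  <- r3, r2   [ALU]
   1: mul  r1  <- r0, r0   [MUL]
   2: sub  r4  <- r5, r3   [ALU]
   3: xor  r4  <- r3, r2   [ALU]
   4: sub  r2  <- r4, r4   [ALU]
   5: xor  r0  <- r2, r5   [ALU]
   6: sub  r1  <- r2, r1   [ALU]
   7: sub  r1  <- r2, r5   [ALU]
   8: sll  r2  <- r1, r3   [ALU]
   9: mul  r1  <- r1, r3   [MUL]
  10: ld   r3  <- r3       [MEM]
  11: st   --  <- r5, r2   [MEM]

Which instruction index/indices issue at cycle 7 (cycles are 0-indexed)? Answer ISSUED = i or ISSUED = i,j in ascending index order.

  cy0 -> i0 (and.ALU) RAW r0
  cy1 -> i1/i2 (mul.MUL sub.ALU) dual
  cy2 -> i3 (xor.ALU) RAW r4
  cy3 -> i4 (sub.ALU) RAW r2
  cy4 -> i5/i6 (xor.ALU sub.ALU) dual
  cy5 -> i7 (sub.ALU) RAW r1
  cy6 -> i8/i9 (sll.ALU mul.MUL) dual
  cy7 -> i10 (ld.MEM) no-port MEM/MEM
  cy8 -> i11 (st.MEM) tail

ISSUED = 10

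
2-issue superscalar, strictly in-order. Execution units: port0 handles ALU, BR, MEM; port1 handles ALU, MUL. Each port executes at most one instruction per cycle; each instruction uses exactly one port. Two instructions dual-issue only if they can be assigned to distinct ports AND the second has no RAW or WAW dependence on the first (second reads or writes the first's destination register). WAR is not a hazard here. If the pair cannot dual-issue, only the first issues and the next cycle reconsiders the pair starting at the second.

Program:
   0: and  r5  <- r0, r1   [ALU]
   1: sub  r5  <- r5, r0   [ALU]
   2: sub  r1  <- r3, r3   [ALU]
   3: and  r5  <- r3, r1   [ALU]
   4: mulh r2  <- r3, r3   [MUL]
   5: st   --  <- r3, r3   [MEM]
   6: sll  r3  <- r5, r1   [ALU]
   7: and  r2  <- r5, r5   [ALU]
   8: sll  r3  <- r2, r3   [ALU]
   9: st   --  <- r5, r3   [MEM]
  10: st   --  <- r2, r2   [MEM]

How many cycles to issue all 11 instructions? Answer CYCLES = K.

CYCLES = 8

#0 head=0: and.ALU i0 RAW+WAW r5
#1 head=1: sub.ALU/sub.ALU i1+i2 dual
#2 head=3: and.ALU/mulh.MUL i3+i4 dual
#3 head=5: st.MEM/sll.ALU i5+i6 dual
#4 head=7: and.ALU i7 RAW r2
#5 head=8: sll.ALU i8 RAW r3
#6 head=9: st.MEM i9 no-port MEM/MEM
#7 head=10: st.MEM i10 tail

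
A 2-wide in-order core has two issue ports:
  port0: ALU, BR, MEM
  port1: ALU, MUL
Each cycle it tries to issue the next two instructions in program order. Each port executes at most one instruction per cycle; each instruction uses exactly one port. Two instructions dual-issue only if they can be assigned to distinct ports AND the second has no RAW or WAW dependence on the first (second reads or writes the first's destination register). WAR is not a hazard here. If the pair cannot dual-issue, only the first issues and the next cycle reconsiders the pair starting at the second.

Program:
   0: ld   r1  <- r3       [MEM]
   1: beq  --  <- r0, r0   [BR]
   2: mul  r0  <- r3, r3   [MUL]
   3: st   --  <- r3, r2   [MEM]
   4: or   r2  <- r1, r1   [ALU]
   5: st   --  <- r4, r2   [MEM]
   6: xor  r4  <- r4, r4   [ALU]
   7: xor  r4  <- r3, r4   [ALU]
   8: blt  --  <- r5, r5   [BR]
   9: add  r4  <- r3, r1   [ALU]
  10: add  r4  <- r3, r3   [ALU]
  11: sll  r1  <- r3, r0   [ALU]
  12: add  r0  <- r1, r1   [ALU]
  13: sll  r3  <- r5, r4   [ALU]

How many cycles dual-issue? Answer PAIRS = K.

PAIRS = 6

#0 head=0: ld.MEM i0 no-port MEM/BR
#1 head=1: beq.BR/mul.MUL i1/i2 2-wide
#2 head=3: st.MEM/or.ALU i3/i4 2-wide
#3 head=5: st.MEM/xor.ALU i5/i6 2-wide
#4 head=7: xor.ALU/blt.BR i7/i8 2-wide
#5 head=9: add.ALU i9 WAW r4
#6 head=10: add.ALU/sll.ALU i10/i11 2-wide
#7 head=12: add.ALU/sll.ALU i12/i13 2-wide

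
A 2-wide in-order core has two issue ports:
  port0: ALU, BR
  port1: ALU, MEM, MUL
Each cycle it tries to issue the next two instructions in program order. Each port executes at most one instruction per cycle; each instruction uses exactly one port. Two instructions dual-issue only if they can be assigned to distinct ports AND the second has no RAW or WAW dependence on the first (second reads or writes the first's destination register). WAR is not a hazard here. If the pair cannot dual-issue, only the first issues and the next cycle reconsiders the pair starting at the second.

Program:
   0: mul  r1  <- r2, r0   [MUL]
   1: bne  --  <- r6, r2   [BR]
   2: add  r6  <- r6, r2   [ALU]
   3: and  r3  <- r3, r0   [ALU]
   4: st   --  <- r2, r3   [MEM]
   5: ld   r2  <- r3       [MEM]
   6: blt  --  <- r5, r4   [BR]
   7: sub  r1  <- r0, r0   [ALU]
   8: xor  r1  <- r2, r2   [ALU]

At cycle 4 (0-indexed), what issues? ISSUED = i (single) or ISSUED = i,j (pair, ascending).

ISSUED = 7

#0 head=0: mul.MUL bne.BR i0,i1 dual
#1 head=2: add.ALU and.ALU i2,i3 dual
#2 head=4: st.MEM i4 no-port MEM/MEM
#3 head=5: ld.MEM blt.BR i5,i6 dual
#4 head=7: sub.ALU i7 WAW r1
#5 head=8: xor.ALU i8 tail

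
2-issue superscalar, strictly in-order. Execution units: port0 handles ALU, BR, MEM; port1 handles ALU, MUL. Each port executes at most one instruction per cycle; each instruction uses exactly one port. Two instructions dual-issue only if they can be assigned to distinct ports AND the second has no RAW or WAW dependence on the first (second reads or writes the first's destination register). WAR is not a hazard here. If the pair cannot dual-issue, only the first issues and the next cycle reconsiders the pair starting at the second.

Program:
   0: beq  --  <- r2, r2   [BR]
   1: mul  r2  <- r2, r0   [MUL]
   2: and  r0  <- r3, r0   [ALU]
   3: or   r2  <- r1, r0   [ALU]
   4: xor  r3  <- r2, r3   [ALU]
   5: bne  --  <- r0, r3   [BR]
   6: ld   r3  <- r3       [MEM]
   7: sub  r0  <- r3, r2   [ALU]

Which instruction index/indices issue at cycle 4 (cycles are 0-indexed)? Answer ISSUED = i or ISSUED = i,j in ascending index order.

ISSUED = 5

  cy0 -> i0/i1 (beq.BR mul.MUL) dual
  cy1 -> i2 (and.ALU) RAW r0
  cy2 -> i3 (or.ALU) RAW r2
  cy3 -> i4 (xor.ALU) RAW r3
  cy4 -> i5 (bne.BR) no-port BR/MEM
  cy5 -> i6 (ld.MEM) RAW r3
  cy6 -> i7 (sub.ALU) tail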